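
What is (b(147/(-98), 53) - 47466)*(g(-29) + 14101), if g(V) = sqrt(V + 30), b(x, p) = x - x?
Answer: -669365532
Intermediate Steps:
b(x, p) = 0
g(V) = sqrt(30 + V)
(b(147/(-98), 53) - 47466)*(g(-29) + 14101) = (0 - 47466)*(sqrt(30 - 29) + 14101) = -47466*(sqrt(1) + 14101) = -47466*(1 + 14101) = -47466*14102 = -669365532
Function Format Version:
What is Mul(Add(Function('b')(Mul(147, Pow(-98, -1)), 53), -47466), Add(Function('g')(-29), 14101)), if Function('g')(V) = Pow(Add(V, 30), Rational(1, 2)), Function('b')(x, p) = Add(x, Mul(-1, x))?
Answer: -669365532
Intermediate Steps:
Function('b')(x, p) = 0
Function('g')(V) = Pow(Add(30, V), Rational(1, 2))
Mul(Add(Function('b')(Mul(147, Pow(-98, -1)), 53), -47466), Add(Function('g')(-29), 14101)) = Mul(Add(0, -47466), Add(Pow(Add(30, -29), Rational(1, 2)), 14101)) = Mul(-47466, Add(Pow(1, Rational(1, 2)), 14101)) = Mul(-47466, Add(1, 14101)) = Mul(-47466, 14102) = -669365532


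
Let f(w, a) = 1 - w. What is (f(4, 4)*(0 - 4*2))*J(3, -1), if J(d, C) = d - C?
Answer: 96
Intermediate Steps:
(f(4, 4)*(0 - 4*2))*J(3, -1) = ((1 - 1*4)*(0 - 4*2))*(3 - 1*(-1)) = ((1 - 4)*(0 - 8))*(3 + 1) = -3*(-8)*4 = 24*4 = 96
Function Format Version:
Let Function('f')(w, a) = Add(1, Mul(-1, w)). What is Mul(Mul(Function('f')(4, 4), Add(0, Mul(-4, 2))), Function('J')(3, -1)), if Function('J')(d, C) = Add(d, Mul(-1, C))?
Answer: 96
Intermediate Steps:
Mul(Mul(Function('f')(4, 4), Add(0, Mul(-4, 2))), Function('J')(3, -1)) = Mul(Mul(Add(1, Mul(-1, 4)), Add(0, Mul(-4, 2))), Add(3, Mul(-1, -1))) = Mul(Mul(Add(1, -4), Add(0, -8)), Add(3, 1)) = Mul(Mul(-3, -8), 4) = Mul(24, 4) = 96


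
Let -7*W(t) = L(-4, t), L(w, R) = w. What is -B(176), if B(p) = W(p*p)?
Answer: -4/7 ≈ -0.57143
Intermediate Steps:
W(t) = 4/7 (W(t) = -⅐*(-4) = 4/7)
B(p) = 4/7
-B(176) = -1*4/7 = -4/7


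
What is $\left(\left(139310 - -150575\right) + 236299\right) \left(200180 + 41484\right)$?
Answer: $127159730176$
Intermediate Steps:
$\left(\left(139310 - -150575\right) + 236299\right) \left(200180 + 41484\right) = \left(\left(139310 + 150575\right) + 236299\right) 241664 = \left(289885 + 236299\right) 241664 = 526184 \cdot 241664 = 127159730176$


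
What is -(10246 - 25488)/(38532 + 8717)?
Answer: 15242/47249 ≈ 0.32259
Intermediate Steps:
-(10246 - 25488)/(38532 + 8717) = -(-15242)/47249 = -1*(-15242/47249) = 15242/47249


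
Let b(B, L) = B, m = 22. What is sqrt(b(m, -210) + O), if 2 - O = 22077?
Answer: I*sqrt(22053) ≈ 148.5*I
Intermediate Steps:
O = -22075 (O = 2 - 1*22077 = 2 - 22077 = -22075)
sqrt(b(m, -210) + O) = sqrt(22 - 22075) = sqrt(-22053) = I*sqrt(22053)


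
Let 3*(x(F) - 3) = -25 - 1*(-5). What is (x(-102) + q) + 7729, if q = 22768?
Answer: 91480/3 ≈ 30493.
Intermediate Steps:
x(F) = -11/3 (x(F) = 3 + (-25 - 1*(-5))/3 = 3 + (-25 + 5)/3 = 3 + (⅓)*(-20) = 3 - 20/3 = -11/3)
(x(-102) + q) + 7729 = (-11/3 + 22768) + 7729 = 68293/3 + 7729 = 91480/3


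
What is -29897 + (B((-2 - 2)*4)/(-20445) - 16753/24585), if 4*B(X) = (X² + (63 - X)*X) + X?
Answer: -6071827886/203087 ≈ -29898.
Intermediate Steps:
B(X) = X/4 + X²/4 + X*(63 - X)/4 (B(X) = ((X² + (63 - X)*X) + X)/4 = ((X² + X*(63 - X)) + X)/4 = (X + X² + X*(63 - X))/4 = X/4 + X²/4 + X*(63 - X)/4)
-29897 + (B((-2 - 2)*4)/(-20445) - 16753/24585) = -29897 + ((16*((-2 - 2)*4))/(-20445) - 16753/24585) = -29897 + ((16*(-4*4))*(-1/20445) - 16753*1/24585) = -29897 + ((16*(-16))*(-1/20445) - 1523/2235) = -29897 + (-256*(-1/20445) - 1523/2235) = -29897 + (256/20445 - 1523/2235) = -29897 - 135847/203087 = -6071827886/203087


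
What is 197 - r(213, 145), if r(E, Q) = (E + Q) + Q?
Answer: -306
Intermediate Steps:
r(E, Q) = E + 2*Q
197 - r(213, 145) = 197 - (213 + 2*145) = 197 - (213 + 290) = 197 - 1*503 = 197 - 503 = -306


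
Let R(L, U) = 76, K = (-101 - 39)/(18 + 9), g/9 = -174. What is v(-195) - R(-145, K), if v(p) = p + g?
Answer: -1837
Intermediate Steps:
g = -1566 (g = 9*(-174) = -1566)
K = -140/27 ≈ -5.1852
v(p) = -1566 + p (v(p) = p - 1566 = -1566 + p)
v(-195) - R(-145, K) = (-1566 - 195) - 1*76 = -1761 - 76 = -1837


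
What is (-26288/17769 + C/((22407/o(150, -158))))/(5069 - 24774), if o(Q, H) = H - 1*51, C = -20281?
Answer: -452902669/47548760091 ≈ -0.0095250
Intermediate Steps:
o(Q, H) = -51 + H (o(Q, H) = H - 51 = -51 + H)
(-26288/17769 + C/((22407/o(150, -158))))/(5069 - 24774) = (-26288/17769 - 20281/(22407/(-51 - 158)))/(5069 - 24774) = (-26288*1/17769 - 20281/(22407/(-209)))/(-19705) = (-26288/17769 - 20281/(22407*(-1/209)))*(-1/19705) = (-26288/17769 - 20281/(-2037/19))*(-1/19705) = (-26288/17769 - 20281*(-19/2037))*(-1/19705) = (-26288/17769 + 385339/2037)*(-1/19705) = (2264513345/12065151)*(-1/19705) = -452902669/47548760091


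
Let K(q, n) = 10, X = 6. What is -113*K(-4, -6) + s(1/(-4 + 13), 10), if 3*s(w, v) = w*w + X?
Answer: -274103/243 ≈ -1128.0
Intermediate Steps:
s(w, v) = 2 + w²/3 (s(w, v) = (w*w + 6)/3 = (w² + 6)/3 = (6 + w²)/3 = 2 + w²/3)
-113*K(-4, -6) + s(1/(-4 + 13), 10) = -113*10 + (2 + (1/(-4 + 13))²/3) = -1130 + (2 + (1/9)²/3) = -1130 + (2 + (⅑)²/3) = -1130 + (2 + (⅓)*(1/81)) = -1130 + (2 + 1/243) = -1130 + 487/243 = -274103/243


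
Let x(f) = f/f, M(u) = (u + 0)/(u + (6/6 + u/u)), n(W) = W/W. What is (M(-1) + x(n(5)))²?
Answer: 0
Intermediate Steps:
n(W) = 1
M(u) = u/(2 + u) (M(u) = u/(u + (6*(⅙) + 1)) = u/(u + (1 + 1)) = u/(u + 2) = u/(2 + u))
x(f) = 1
(M(-1) + x(n(5)))² = (-1/(2 - 1) + 1)² = (-1/1 + 1)² = (-1*1 + 1)² = (-1 + 1)² = 0² = 0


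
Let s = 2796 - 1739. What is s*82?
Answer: 86674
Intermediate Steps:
s = 1057
s*82 = 1057*82 = 86674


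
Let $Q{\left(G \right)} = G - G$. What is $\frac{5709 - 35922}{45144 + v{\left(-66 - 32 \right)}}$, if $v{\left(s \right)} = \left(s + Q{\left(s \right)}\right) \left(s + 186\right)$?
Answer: $- \frac{30213}{36520} \approx -0.8273$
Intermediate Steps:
$Q{\left(G \right)} = 0$
$v{\left(s \right)} = s \left(186 + s\right)$ ($v{\left(s \right)} = \left(s + 0\right) \left(s + 186\right) = s \left(186 + s\right)$)
$\frac{5709 - 35922}{45144 + v{\left(-66 - 32 \right)}} = \frac{5709 - 35922}{45144 + \left(-66 - 32\right) \left(186 - 98\right)} = - \frac{30213}{45144 + \left(-66 - 32\right) \left(186 - 98\right)} = - \frac{30213}{45144 - 98 \left(186 - 98\right)} = - \frac{30213}{45144 - 8624} = - \frac{30213}{36520}$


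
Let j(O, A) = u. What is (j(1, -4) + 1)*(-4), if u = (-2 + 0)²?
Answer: -20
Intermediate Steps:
u = 4 (u = (-2)² = 4)
j(O, A) = 4
(j(1, -4) + 1)*(-4) = (4 + 1)*(-4) = 5*(-4) = -20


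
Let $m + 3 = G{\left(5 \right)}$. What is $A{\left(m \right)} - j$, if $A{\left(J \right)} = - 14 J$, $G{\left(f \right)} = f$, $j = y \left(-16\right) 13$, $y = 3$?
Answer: $596$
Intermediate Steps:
$j = -624$ ($j = 3 \left(-16\right) 13 = \left(-48\right) 13 = -624$)
$m = 2$ ($m = -3 + 5 = 2$)
$A{\left(m \right)} - j = \left(-14\right) 2 - -624 = -28 + 624 = 596$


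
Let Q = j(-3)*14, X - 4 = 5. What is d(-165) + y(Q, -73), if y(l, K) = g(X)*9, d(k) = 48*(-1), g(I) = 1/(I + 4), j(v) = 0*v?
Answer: -615/13 ≈ -47.308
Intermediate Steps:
X = 9 (X = 4 + 5 = 9)
j(v) = 0
g(I) = 1/(4 + I)
d(k) = -48
Q = 0 (Q = 0*14 = 0)
y(l, K) = 9/13 (y(l, K) = 9/(4 + 9) = 9/13)
d(-165) + y(Q, -73) = -48 + 9/13 = -615/13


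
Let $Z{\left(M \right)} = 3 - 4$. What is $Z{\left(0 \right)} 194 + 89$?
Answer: $-105$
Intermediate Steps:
$Z{\left(M \right)} = -1$
$Z{\left(0 \right)} 194 + 89 = \left(-1\right) 194 + 89 = -194 + 89 = -105$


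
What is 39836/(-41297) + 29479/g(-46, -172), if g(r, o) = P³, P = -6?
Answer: -1225998839/8920152 ≈ -137.44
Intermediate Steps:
g(r, o) = -216 (g(r, o) = (-6)³ = -216)
39836/(-41297) + 29479/g(-46, -172) = 39836/(-41297) + 29479/(-216) = 39836*(-1/41297) + 29479*(-1/216) = -39836/41297 - 29479/216 = -1225998839/8920152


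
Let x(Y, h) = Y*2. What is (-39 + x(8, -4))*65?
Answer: -1495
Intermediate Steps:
x(Y, h) = 2*Y
(-39 + x(8, -4))*65 = (-39 + 2*8)*65 = (-39 + 16)*65 = -23*65 = -1495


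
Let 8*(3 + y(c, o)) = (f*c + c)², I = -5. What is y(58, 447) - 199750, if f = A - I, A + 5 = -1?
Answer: -199753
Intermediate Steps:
A = -6 (A = -5 - 1 = -6)
f = -1 (f = -6 - 1*(-5) = -6 + 5 = -1)
y(c, o) = -3 (y(c, o) = -3 + (-c + c)²/8 = -3 + (⅛)*0² = -3 + (⅛)*0 = -3 + 0 = -3)
y(58, 447) - 199750 = -3 - 199750 = -199753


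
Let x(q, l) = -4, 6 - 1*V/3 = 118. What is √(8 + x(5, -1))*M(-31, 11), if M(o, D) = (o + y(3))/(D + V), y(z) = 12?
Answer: 38/325 ≈ 0.11692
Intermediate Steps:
V = -336 (V = 18 - 3*118 = 18 - 354 = -336)
M(o, D) = (12 + o)/(-336 + D) (M(o, D) = (o + 12)/(D - 336) = (12 + o)/(-336 + D))
√(8 + x(5, -1))*M(-31, 11) = √(8 - 4)*((12 - 31)/(-336 + 11)) = √4*(-19/(-325)) = 2*(-1/325*(-19)) = 2*(19/325) = 38/325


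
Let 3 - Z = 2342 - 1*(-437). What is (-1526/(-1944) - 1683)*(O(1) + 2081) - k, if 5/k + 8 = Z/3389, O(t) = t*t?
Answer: -8478988276639/2420928 ≈ -3.5024e+6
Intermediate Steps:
Z = -2776 (Z = 3 - (2342 - 1*(-437)) = 3 - (2342 + 437) = 3 - 1*2779 = 3 - 2779 = -2776)
O(t) = t²
k = -16945/29888 (k = 5/(-8 - 2776/3389) = 5/(-29888/3389) = 5*(-3389/29888) = -16945/29888 ≈ -0.56695)
(-1526/(-1944) - 1683)*(O(1) + 2081) - k = (-1526/(-1944) - 1683)*(1² + 2081) - 1*(-16945/29888) = (-1526*(-1/1944) - 1683)*(1 + 2081) + 16945/29888 = (763/972 - 1683)*2082 + 16945/29888 = -1635113/972*2082 + 16945/29888 = -567384211/162 + 16945/29888 = -8478988276639/2420928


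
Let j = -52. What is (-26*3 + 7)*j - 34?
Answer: 3658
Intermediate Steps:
(-26*3 + 7)*j - 34 = (-26*3 + 7)*(-52) - 34 = (-78 + 7)*(-52) - 34 = -71*(-52) - 34 = 3692 - 34 = 3658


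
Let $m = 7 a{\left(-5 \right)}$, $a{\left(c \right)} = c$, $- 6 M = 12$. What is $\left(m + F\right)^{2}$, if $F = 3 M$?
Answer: $1681$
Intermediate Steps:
$M = -2$ ($M = \left(- \frac{1}{6}\right) 12 = -2$)
$F = -6$ ($F = 3 \left(-2\right) = -6$)
$m = -35$ ($m = 7 \left(-5\right) = -35$)
$\left(m + F\right)^{2} = \left(-35 - 6\right)^{2} = \left(-41\right)^{2} = 1681$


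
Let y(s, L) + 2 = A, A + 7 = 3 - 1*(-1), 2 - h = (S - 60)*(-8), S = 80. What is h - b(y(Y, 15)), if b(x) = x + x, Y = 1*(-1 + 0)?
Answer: 172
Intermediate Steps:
Y = -1 (Y = 1*(-1) = -1)
h = 162 (h = 2 - (80 - 60)*(-8) = 2 - 20*(-8) = 2 - 1*(-160) = 2 + 160 = 162)
A = -3 (A = -7 + (3 - 1*(-1)) = -7 + (3 + 1) = -7 + 4 = -3)
y(s, L) = -5 (y(s, L) = -2 - 3 = -5)
b(x) = 2*x
h - b(y(Y, 15)) = 162 - 2*(-5) = 162 - 1*(-10) = 162 + 10 = 172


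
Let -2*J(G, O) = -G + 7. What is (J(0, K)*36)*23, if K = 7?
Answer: -2898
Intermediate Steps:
J(G, O) = -7/2 + G/2 (J(G, O) = -(-G + 7)/2 = -(7 - G)/2 = -7/2 + G/2)
(J(0, K)*36)*23 = ((-7/2 + (½)*0)*36)*23 = ((-7/2 + 0)*36)*23 = -7/2*36*23 = -126*23 = -2898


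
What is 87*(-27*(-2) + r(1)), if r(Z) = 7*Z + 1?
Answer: 5394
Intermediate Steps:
r(Z) = 1 + 7*Z
87*(-27*(-2) + r(1)) = 87*(-27*(-2) + (1 + 7*1)) = 87*(54 + (1 + 7)) = 87*(54 + 8) = 87*62 = 5394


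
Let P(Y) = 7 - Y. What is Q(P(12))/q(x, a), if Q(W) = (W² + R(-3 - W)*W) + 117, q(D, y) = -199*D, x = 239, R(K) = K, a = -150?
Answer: -132/47561 ≈ -0.0027754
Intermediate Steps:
Q(W) = 117 + W² + W*(-3 - W) (Q(W) = (W² + (-3 - W)*W) + 117 = (W² + W*(-3 - W)) + 117 = 117 + W² + W*(-3 - W))
Q(P(12))/q(x, a) = (117 - 3*(7 - 1*12))/((-199*239)) = (117 - 3*(7 - 12))/(-47561) = (117 - 3*(-5))*(-1/47561) = (117 + 15)*(-1/47561) = 132*(-1/47561) = -132/47561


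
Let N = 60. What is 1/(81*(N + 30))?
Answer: 1/7290 ≈ 0.00013717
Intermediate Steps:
1/(81*(N + 30)) = 1/(81*(60 + 30)) = 1/(81*90) = 1/7290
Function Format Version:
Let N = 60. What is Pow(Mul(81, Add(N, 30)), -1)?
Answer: Rational(1, 7290) ≈ 0.00013717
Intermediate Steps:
Pow(Mul(81, Add(N, 30)), -1) = Pow(Mul(81, Add(60, 30)), -1) = Pow(Mul(81, 90), -1) = Pow(7290, -1) = Rational(1, 7290)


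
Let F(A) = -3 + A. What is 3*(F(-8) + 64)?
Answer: 159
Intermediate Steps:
3*(F(-8) + 64) = 3*((-3 - 8) + 64) = 3*(-11 + 64) = 3*53 = 159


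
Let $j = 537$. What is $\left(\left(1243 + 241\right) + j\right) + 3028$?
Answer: $5049$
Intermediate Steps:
$\left(\left(1243 + 241\right) + j\right) + 3028 = \left(\left(1243 + 241\right) + 537\right) + 3028 = \left(1484 + 537\right) + 3028 = 2021 + 3028 = 5049$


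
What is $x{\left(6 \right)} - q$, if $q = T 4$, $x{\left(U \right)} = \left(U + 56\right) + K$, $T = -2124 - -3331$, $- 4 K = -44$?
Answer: $-4755$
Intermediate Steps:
$K = 11$ ($K = \left(- \frac{1}{4}\right) \left(-44\right) = 11$)
$T = 1207$ ($T = -2124 + 3331 = 1207$)
$x{\left(U \right)} = 67 + U$ ($x{\left(U \right)} = \left(U + 56\right) + 11 = \left(56 + U\right) + 11 = 67 + U$)
$q = 4828$ ($q = 1207 \cdot 4 = 4828$)
$x{\left(6 \right)} - q = \left(67 + 6\right) - 4828 = 73 - 4828 = -4755$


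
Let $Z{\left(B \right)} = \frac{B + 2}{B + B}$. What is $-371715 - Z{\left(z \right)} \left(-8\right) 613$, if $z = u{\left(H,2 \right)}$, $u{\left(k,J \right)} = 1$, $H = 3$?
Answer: $-364359$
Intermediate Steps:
$z = 1$
$Z{\left(B \right)} = \frac{2 + B}{2 B}$
$-371715 - Z{\left(z \right)} \left(-8\right) 613 = -371715 - \frac{2 + 1}{2 \cdot 1} \left(-8\right) 613 = -371715 - \frac{1}{2} \cdot 1 \cdot 3 \left(-8\right) 613 = -371715 - \frac{3}{2} \left(-8\right) 613 = -371715 - \left(-12\right) 613 = -371715 - -7356 = -371715 + 7356 = -364359$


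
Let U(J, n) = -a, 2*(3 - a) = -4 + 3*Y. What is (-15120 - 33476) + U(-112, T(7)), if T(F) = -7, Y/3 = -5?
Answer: -97247/2 ≈ -48624.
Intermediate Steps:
Y = -15 (Y = 3*(-5) = -15)
a = 55/2 (a = 3 - (-4 + 3*(-15))/2 = 3 - (-4 - 45)/2 = 3 - ½*(-49) = 3 + 49/2 = 55/2 ≈ 27.500)
U(J, n) = -55/2 (U(J, n) = -1*55/2 = -55/2)
(-15120 - 33476) + U(-112, T(7)) = (-15120 - 33476) - 55/2 = -48596 - 55/2 = -97247/2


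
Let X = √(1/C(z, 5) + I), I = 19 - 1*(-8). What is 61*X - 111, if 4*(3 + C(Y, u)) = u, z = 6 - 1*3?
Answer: -111 + 61*√1295/7 ≈ 202.59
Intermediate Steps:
z = 3 (z = 6 - 3 = 3)
I = 27 (I = 19 + 8 = 27)
C(Y, u) = -3 + u/4
X = √1295/7 (X = √(1/(-3 + (¼)*5) + 27) = √(1/(-3 + 5/4) + 27) = √(1/(-7/4) + 27) = √(-4/7 + 27) = √(185/7) = √1295/7 ≈ 5.1409)
61*X - 111 = 61*(√1295/7) - 111 = 61*√1295/7 - 111 = -111 + 61*√1295/7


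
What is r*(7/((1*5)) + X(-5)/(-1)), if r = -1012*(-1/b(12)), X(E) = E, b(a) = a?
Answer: 8096/15 ≈ 539.73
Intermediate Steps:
r = 253/3 (r = -1012/((-1*12)) = -1012/(-12) = -1012*(-1/12) = 253/3 ≈ 84.333)
r*(7/((1*5)) + X(-5)/(-1)) = 253*(7/((1*5)) - 5/(-1))/3 = 253*(7/5 - 5*(-1))/3 = 253*(7*(⅕) + 5)/3 = 253*(7/5 + 5)/3 = (253/3)*(32/5) = 8096/15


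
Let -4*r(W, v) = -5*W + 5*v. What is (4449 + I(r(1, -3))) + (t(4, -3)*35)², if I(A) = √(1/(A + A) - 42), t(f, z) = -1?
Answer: 5674 + I*√4190/10 ≈ 5674.0 + 6.473*I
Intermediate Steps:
r(W, v) = -5*v/4 + 5*W/4 (r(W, v) = -(-5*W + 5*v)/4 = -5*v/4 + 5*W/4)
I(A) = √(-42 + 1/(2*A)) (I(A) = √(1/(2*A) - 42) = √(-42 + 1/(2*A)))
(4449 + I(r(1, -3))) + (t(4, -3)*35)² = (4449 + √(-168 + 2/(-5/4*(-3) + (5/4)*1))/2) + (-1*35)² = (4449 + √(-168 + 2/(15/4 + 5/4))/2) + (-35)² = (4449 + √(-168 + 2/5)/2) + 1225 = (4449 + √(-168 + 2*(⅕))/2) + 1225 = (4449 + √(-168 + ⅖)/2) + 1225 = (4449 + √(-838/5)/2) + 1225 = (4449 + (I*√4190/5)/2) + 1225 = (4449 + I*√4190/10) + 1225 = 5674 + I*√4190/10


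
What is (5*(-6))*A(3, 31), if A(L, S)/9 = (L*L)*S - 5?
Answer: -73980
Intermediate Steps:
A(L, S) = -45 + 9*S*L² (A(L, S) = 9*((L*L)*S - 5) = 9*(L²*S - 5) = 9*(S*L² - 5) = 9*(-5 + S*L²) = -45 + 9*S*L²)
(5*(-6))*A(3, 31) = (5*(-6))*(-45 + 9*31*3²) = -30*(-45 + 9*31*9) = -30*(-45 + 2511) = -30*2466 = -73980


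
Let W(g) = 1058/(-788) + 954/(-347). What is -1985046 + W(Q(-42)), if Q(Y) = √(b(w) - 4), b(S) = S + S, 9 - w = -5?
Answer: -271392078467/136718 ≈ -1.9851e+6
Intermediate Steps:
w = 14 (w = 9 - 1*(-5) = 9 + 5 = 14)
b(S) = 2*S
Q(Y) = 2*√6 (Q(Y) = √(2*14 - 4) = √(28 - 4) = √24 = 2*√6)
W(g) = -559439/136718 (W(g) = 1058*(-1/788) + 954*(-1/347) = -529/394 - 954/347 = -559439/136718)
-1985046 + W(Q(-42)) = -1985046 - 559439/136718 = -271392078467/136718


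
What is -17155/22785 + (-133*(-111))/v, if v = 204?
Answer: 22191689/309876 ≈ 71.615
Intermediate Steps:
-17155/22785 + (-133*(-111))/v = -17155/22785 - 133*(-111)/204 = -17155*1/22785 + 14763*(1/204) = -3431/4557 + 4921/68 = 22191689/309876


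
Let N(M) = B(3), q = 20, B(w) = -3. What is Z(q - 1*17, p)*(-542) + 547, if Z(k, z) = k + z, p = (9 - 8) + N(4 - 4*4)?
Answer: 5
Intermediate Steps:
N(M) = -3
p = -2 (p = (9 - 8) - 3 = 1 - 3 = -2)
Z(q - 1*17, p)*(-542) + 547 = ((20 - 1*17) - 2)*(-542) + 547 = ((20 - 17) - 2)*(-542) + 547 = (3 - 2)*(-542) + 547 = 1*(-542) + 547 = -542 + 547 = 5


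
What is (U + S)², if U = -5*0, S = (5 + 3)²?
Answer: 4096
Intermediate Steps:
S = 64 (S = 8² = 64)
U = 0
(U + S)² = (0 + 64)² = 64² = 4096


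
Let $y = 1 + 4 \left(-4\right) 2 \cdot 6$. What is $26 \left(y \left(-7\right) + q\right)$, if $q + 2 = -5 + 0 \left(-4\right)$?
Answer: $34580$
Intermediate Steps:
$y = -191$ ($y = 1 + \left(-16\right) 2 \cdot 6 = 1 - 192 = -191$)
$q = -7$ ($q = -2 + \left(-5 + 0 \left(-4\right)\right) = -2 + \left(-5 + 0\right) = -2 - 5 = -7$)
$26 \left(y \left(-7\right) + q\right) = 26 \left(\left(-191\right) \left(-7\right) - 7\right) = 26 \left(1337 - 7\right) = 26 \cdot 1330 = 34580$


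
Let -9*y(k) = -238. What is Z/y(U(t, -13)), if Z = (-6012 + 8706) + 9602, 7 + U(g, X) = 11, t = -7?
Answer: 55332/119 ≈ 464.97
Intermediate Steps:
U(g, X) = 4 (U(g, X) = -7 + 11 = 4)
y(k) = 238/9 (y(k) = -⅑*(-238) = 238/9)
Z = 12296 (Z = 2694 + 9602 = 12296)
Z/y(U(t, -13)) = 12296/(238/9) = 12296*(9/238) = 55332/119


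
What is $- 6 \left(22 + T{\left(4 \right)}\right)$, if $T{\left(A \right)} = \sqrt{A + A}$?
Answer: $-132 - 12 \sqrt{2} \approx -148.97$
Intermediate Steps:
$T{\left(A \right)} = \sqrt{2} \sqrt{A}$ ($T{\left(A \right)} = \sqrt{2 A} = \sqrt{2} \sqrt{A}$)
$- 6 \left(22 + T{\left(4 \right)}\right) = - 6 \left(22 + \sqrt{2} \sqrt{4}\right) = - 6 \left(22 + \sqrt{2} \cdot 2\right) = - 6 \left(22 + 2 \sqrt{2}\right) = -132 - 12 \sqrt{2}$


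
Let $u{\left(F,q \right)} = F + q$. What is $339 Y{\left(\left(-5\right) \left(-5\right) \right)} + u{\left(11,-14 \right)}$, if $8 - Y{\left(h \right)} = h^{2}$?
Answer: $-209166$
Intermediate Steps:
$Y{\left(h \right)} = 8 - h^{2}$
$339 Y{\left(\left(-5\right) \left(-5\right) \right)} + u{\left(11,-14 \right)} = 339 \left(8 - \left(\left(-5\right) \left(-5\right)\right)^{2}\right) + \left(11 - 14\right) = 339 \left(8 - 25^{2}\right) - 3 = 339 \left(8 - 625\right) - 3 = 339 \left(-617\right) - 3 = -209163 - 3 = -209166$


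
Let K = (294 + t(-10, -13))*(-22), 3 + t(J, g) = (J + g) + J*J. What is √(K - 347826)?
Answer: I*√355922 ≈ 596.59*I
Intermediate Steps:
t(J, g) = -3 + J + g + J² (t(J, g) = -3 + ((J + g) + J*J) = -3 + ((J + g) + J²) = -3 + (J + g + J²) = -3 + J + g + J²)
K = -8096 (K = (294 + (-3 - 10 - 13 + (-10)²))*(-22) = (294 + (-3 - 10 - 13 + 100))*(-22) = (294 + 74)*(-22) = 368*(-22) = -8096)
√(K - 347826) = √(-8096 - 347826) = √(-355922) = I*√355922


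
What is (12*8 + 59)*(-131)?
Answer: -20305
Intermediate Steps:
(12*8 + 59)*(-131) = (96 + 59)*(-131) = 155*(-131) = -20305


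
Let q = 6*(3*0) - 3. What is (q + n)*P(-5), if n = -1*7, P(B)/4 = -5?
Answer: 200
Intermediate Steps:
P(B) = -20 (P(B) = 4*(-5) = -20)
n = -7
q = -3 (q = 6*0 - 3 = 0 - 3 = -3)
(q + n)*P(-5) = (-3 - 7)*(-20) = -10*(-20) = 200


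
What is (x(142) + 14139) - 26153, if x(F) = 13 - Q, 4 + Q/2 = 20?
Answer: -12033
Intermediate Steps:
Q = 32 (Q = -8 + 2*20 = -8 + 40 = 32)
x(F) = -19 (x(F) = 13 - 1*32 = 13 - 32 = -19)
(x(142) + 14139) - 26153 = (-19 + 14139) - 26153 = 14120 - 26153 = -12033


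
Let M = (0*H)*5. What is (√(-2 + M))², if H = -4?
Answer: -2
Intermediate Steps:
M = 0 (M = (0*(-4))*5 = 0*5 = 0)
(√(-2 + M))² = (√(-2 + 0))² = (√(-2))² = (I*√2)² = -2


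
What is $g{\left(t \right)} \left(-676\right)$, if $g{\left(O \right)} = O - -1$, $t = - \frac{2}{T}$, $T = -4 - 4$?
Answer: $-845$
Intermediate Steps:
$T = -8$
$t = \frac{1}{4}$ ($t = - \frac{2}{-8} = \left(-2\right) \left(- \frac{1}{8}\right) = \frac{1}{4} \approx 0.25$)
$g{\left(O \right)} = 1 + O$ ($g{\left(O \right)} = O + 1 = 1 + O$)
$g{\left(t \right)} \left(-676\right) = \left(1 + \frac{1}{4}\right) \left(-676\right) = \frac{5}{4} \left(-676\right) = -845$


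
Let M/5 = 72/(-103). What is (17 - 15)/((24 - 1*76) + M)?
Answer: -103/2858 ≈ -0.036039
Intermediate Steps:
M = -360/103 (M = 5*(72/(-103)) = 5*(72*(-1/103)) = 5*(-72/103) = -360/103 ≈ -3.4951)
(17 - 15)/((24 - 1*76) + M) = (17 - 15)/((24 - 1*76) - 360/103) = 2/((24 - 76) - 360/103) = 2/(-52 - 360/103) = 2/(-5716/103) = 2*(-103/5716) = -103/2858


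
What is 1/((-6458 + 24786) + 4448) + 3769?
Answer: 85842745/22776 ≈ 3769.0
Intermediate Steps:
1/((-6458 + 24786) + 4448) + 3769 = 1/(18328 + 4448) + 3769 = 1/22776 + 3769 = 85842745/22776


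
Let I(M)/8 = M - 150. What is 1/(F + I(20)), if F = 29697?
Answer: 1/28657 ≈ 3.4895e-5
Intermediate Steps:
I(M) = -1200 + 8*M (I(M) = 8*(M - 150) = 8*(-150 + M) = -1200 + 8*M)
1/(F + I(20)) = 1/(29697 + (-1200 + 8*20)) = 1/(29697 + (-1200 + 160)) = 1/(29697 - 1040) = 1/28657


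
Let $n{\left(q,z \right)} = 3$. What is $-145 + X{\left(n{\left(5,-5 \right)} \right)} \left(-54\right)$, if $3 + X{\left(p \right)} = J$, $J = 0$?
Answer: $17$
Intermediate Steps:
$X{\left(p \right)} = -3$ ($X{\left(p \right)} = -3 + 0 = -3$)
$-145 + X{\left(n{\left(5,-5 \right)} \right)} \left(-54\right) = -145 - -162 = -145 + 162 = 17$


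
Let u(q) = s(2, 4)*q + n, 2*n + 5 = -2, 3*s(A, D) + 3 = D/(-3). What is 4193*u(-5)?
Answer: 280931/18 ≈ 15607.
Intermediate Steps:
s(A, D) = -1 - D/9 (s(A, D) = -1 + (D/(-3))/3 = -1 + (D*(-⅓))/3 = -1 + (-D/3)/3 = -1 - D/9)
n = -7/2 (n = -5/2 + (½)*(-2) = -5/2 - 1 = -7/2 ≈ -3.5000)
u(q) = -7/2 - 13*q/9 (u(q) = (-1 - ⅑*4)*q - 7/2 = (-1 - 4/9)*q - 7/2 = -13*q/9 - 7/2 = -7/2 - 13*q/9)
4193*u(-5) = 4193*(-7/2 - 13/9*(-5)) = 4193*(-7/2 + 65/9) = 4193*(67/18) = 280931/18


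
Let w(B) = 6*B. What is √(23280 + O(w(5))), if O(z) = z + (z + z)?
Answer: √23370 ≈ 152.87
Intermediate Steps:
O(z) = 3*z (O(z) = z + 2*z = 3*z)
√(23280 + O(w(5))) = √(23280 + 3*(6*5)) = √(23280 + 3*30) = √(23280 + 90) = √23370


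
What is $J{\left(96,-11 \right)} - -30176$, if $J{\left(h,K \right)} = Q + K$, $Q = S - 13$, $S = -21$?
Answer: $30131$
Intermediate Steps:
$Q = -34$ ($Q = -21 - 13 = -34$)
$J{\left(h,K \right)} = -34 + K$
$J{\left(96,-11 \right)} - -30176 = \left(-34 - 11\right) - -30176 = -45 + 30176 = 30131$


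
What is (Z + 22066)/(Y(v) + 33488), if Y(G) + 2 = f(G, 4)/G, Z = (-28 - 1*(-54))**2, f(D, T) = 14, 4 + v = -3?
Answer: 11371/16742 ≈ 0.67919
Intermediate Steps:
v = -7 (v = -4 - 3 = -7)
Z = 676 (Z = (-28 + 54)**2 = 26**2 = 676)
Y(G) = -2 + 14/G
(Z + 22066)/(Y(v) + 33488) = (676 + 22066)/((-2 + 14/(-7)) + 33488) = 22742/((-2 + 14*(-1/7)) + 33488) = 22742/((-2 - 2) + 33488) = 22742/(-4 + 33488) = 22742/33484 = 22742*(1/33484) = 11371/16742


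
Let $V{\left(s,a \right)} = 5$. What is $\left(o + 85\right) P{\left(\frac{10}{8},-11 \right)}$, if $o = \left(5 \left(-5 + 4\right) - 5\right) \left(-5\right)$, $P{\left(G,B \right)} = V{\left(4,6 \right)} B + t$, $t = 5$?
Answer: $-6750$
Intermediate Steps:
$P{\left(G,B \right)} = 5 + 5 B$ ($P{\left(G,B \right)} = 5 B + 5 = 5 + 5 B$)
$o = 50$ ($o = \left(5 \left(-1\right) - 5\right) \left(-5\right) = \left(-5 - 5\right) \left(-5\right) = \left(-10\right) \left(-5\right) = 50$)
$\left(o + 85\right) P{\left(\frac{10}{8},-11 \right)} = \left(50 + 85\right) \left(5 + 5 \left(-11\right)\right) = 135 \left(5 - 55\right) = 135 \left(-50\right) = -6750$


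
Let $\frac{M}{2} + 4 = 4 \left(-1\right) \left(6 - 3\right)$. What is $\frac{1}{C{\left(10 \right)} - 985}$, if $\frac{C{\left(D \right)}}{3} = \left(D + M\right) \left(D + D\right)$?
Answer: $- \frac{1}{2305} \approx -0.00043384$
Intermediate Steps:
$M = -32$ ($M = -8 + 2 \cdot 4 \left(-1\right) \left(6 - 3\right) = -8 + 2 \left(- 4 \left(6 - 3\right)\right) = -8 + 2 \left(\left(-4\right) 3\right) = -8 + 2 \left(-12\right) = -8 - 24 = -32$)
$C{\left(D \right)} = 6 D \left(-32 + D\right)$ ($C{\left(D \right)} = 3 \left(D - 32\right) \left(D + D\right) = 3 \left(-32 + D\right) 2 D = 3 \cdot 2 D \left(-32 + D\right) = 6 D \left(-32 + D\right)$)
$\frac{1}{C{\left(10 \right)} - 985} = \frac{1}{6 \cdot 10 \left(-32 + 10\right) - 985} = \frac{1}{6 \cdot 10 \left(-22\right) - 985} = \frac{1}{-1320 - 985} = \frac{1}{-2305} = - \frac{1}{2305}$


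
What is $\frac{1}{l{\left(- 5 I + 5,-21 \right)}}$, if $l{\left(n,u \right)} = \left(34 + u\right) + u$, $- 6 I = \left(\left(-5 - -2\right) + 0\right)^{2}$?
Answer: $- \frac{1}{8} \approx -0.125$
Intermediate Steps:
$I = - \frac{3}{2}$ ($I = - \frac{\left(\left(-5 - -2\right) + 0\right)^{2}}{6} = - \frac{\left(\left(-5 + 2\right) + 0\right)^{2}}{6} = - \frac{\left(-3 + 0\right)^{2}}{6} = - \frac{\left(-3\right)^{2}}{6} = \left(- \frac{1}{6}\right) 9 = - \frac{3}{2} \approx -1.5$)
$l{\left(n,u \right)} = 34 + 2 u$
$\frac{1}{l{\left(- 5 I + 5,-21 \right)}} = \frac{1}{34 + 2 \left(-21\right)} = \frac{1}{34 - 42} = \frac{1}{-8} = - \frac{1}{8}$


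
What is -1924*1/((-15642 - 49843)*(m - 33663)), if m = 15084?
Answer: -1924/1216645815 ≈ -1.5814e-6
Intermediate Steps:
-1924*1/((-15642 - 49843)*(m - 33663)) = -1924*1/((-15642 - 49843)*(15084 - 33663)) = -1924/((-18579*(-65485))) = -1924/1216645815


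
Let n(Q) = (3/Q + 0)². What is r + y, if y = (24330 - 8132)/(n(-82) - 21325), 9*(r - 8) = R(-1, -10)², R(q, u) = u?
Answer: 23682719884/1290503619 ≈ 18.352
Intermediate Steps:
n(Q) = 9/Q² (n(Q) = (3/Q)² = 9/Q²)
r = 172/9 (r = 8 + (⅑)*(-10)² = 8 + (⅑)*100 = 8 + 100/9 = 172/9 ≈ 19.111)
y = -108915352/143389291 (y = (24330 - 8132)/(9/(-82)² - 21325) = 16198/(9*(1/6724) - 21325) = 16198/(9/6724 - 21325) = 16198/(-143389291/6724) = 16198*(-6724/143389291) = -108915352/143389291 ≈ -0.75958)
r + y = 172/9 - 108915352/143389291 = 23682719884/1290503619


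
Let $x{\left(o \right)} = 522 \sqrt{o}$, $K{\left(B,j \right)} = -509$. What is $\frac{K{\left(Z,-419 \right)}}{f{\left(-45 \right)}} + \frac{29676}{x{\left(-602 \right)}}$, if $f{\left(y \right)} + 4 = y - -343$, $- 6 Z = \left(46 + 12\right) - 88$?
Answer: $- \frac{509}{294} - \frac{2473 i \sqrt{602}}{26187} \approx -1.7313 - 2.3171 i$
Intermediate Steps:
$Z = 5$ ($Z = - \frac{\left(46 + 12\right) - 88}{6} = - \frac{58 - 88}{6} = \left(- \frac{1}{6}\right) \left(-30\right) = 5$)
$f{\left(y \right)} = 339 + y$ ($f{\left(y \right)} = -4 + \left(y - -343\right) = -4 + \left(y + 343\right) = -4 + \left(343 + y\right) = 339 + y$)
$\frac{K{\left(Z,-419 \right)}}{f{\left(-45 \right)}} + \frac{29676}{x{\left(-602 \right)}} = - \frac{509}{339 - 45} + \frac{29676}{522 \sqrt{-602}} = - \frac{509}{294} + \frac{29676}{522 i \sqrt{602}} = \left(-509\right) \frac{1}{294} + \frac{29676}{522 i \sqrt{602}} = - \frac{509}{294} + 29676 \left(- \frac{i \sqrt{602}}{314244}\right) = - \frac{509}{294} - \frac{2473 i \sqrt{602}}{26187}$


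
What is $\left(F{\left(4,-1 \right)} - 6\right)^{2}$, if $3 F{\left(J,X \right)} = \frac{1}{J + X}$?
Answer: $\frac{2809}{81} \approx 34.679$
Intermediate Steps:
$F{\left(J,X \right)} = \frac{1}{3 \left(J + X\right)}$
$\left(F{\left(4,-1 \right)} - 6\right)^{2} = \left(\frac{1}{3 \left(4 - 1\right)} - 6\right)^{2} = \left(\frac{1}{3 \cdot 3} - 6\right)^{2} = \left(\frac{1}{3} \cdot \frac{1}{3} - 6\right)^{2} = \left(\frac{1}{9} - 6\right)^{2} = \left(- \frac{53}{9}\right)^{2} = \frac{2809}{81}$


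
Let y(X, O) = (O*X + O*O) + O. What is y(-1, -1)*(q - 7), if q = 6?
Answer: -1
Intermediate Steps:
y(X, O) = O + O**2 + O*X (y(X, O) = (O*X + O**2) + O = (O**2 + O*X) + O = O + O**2 + O*X)
y(-1, -1)*(q - 7) = (-(1 - 1 - 1))*(6 - 7) = -1*(-1)*(-1) = 1*(-1) = -1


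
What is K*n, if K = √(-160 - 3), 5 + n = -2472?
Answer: -2477*I*√163 ≈ -31624.0*I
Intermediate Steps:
n = -2477 (n = -5 - 2472 = -2477)
K = I*√163 (K = √(-163) = I*√163 ≈ 12.767*I)
K*n = (I*√163)*(-2477) = -2477*I*√163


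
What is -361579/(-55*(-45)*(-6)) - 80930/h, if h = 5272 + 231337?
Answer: 84351035111/3513643650 ≈ 24.007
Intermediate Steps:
h = 236609
-361579/(-55*(-45)*(-6)) - 80930/h = -361579/(-55*(-45)*(-6)) - 80930/236609 = -361579/(2475*(-6)) - 80930*1/236609 = -361579/(-14850) - 80930/236609 = -361579*(-1/14850) - 80930/236609 = 361579/14850 - 80930/236609 = 84351035111/3513643650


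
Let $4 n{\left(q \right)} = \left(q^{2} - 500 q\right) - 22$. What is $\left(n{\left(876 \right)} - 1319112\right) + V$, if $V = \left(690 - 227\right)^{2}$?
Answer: $- \frac{2044809}{2} \approx -1.0224 \cdot 10^{6}$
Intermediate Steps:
$n{\left(q \right)} = - \frac{11}{2} - 125 q + \frac{q^{2}}{4}$ ($n{\left(q \right)} = \frac{\left(q^{2} - 500 q\right) - 22}{4} = \frac{-22 + q^{2} - 500 q}{4} = - \frac{11}{2} - 125 q + \frac{q^{2}}{4}$)
$V = 214369$ ($V = 463^{2} = 214369$)
$\left(n{\left(876 \right)} - 1319112\right) + V = \left(\left(- \frac{11}{2} - 109500 + \frac{876^{2}}{4}\right) - 1319112\right) + 214369 = \left(\left(- \frac{11}{2} - 109500 + \frac{1}{4} \cdot 767376\right) - 1319112\right) + 214369 = \left(\left(- \frac{11}{2} - 109500 + 191844\right) - 1319112\right) + 214369 = \left(\frac{164677}{2} - 1319112\right) + 214369 = - \frac{2473547}{2} + 214369 = - \frac{2044809}{2}$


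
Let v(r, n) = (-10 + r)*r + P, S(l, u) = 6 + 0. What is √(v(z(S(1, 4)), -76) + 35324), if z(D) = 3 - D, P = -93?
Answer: √35270 ≈ 187.80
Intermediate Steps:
S(l, u) = 6
v(r, n) = -93 + r*(-10 + r) (v(r, n) = (-10 + r)*r - 93 = r*(-10 + r) - 93 = -93 + r*(-10 + r))
√(v(z(S(1, 4)), -76) + 35324) = √((-93 + (3 - 1*6)² - 10*(3 - 1*6)) + 35324) = √((-93 + (3 - 6)² - 10*(3 - 6)) + 35324) = √((-93 + (-3)² - 10*(-3)) + 35324) = √((-93 + 9 + 30) + 35324) = √(-54 + 35324) = √35270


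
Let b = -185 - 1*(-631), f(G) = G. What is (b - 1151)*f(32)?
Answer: -22560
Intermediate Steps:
b = 446 (b = -185 + 631 = 446)
(b - 1151)*f(32) = (446 - 1151)*32 = -705*32 = -22560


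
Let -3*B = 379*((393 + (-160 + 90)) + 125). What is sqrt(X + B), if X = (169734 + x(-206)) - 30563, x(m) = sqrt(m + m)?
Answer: sqrt(743163 + 18*I*sqrt(103))/3 ≈ 287.36 + 0.035318*I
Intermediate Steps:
x(m) = sqrt(2)*sqrt(m) (x(m) = sqrt(2*m) = sqrt(2)*sqrt(m))
X = 139171 + 2*I*sqrt(103) (X = (169734 + sqrt(2)*sqrt(-206)) - 30563 = (169734 + sqrt(2)*(I*sqrt(206))) - 30563 = (169734 + 2*I*sqrt(103)) - 30563 = 139171 + 2*I*sqrt(103) ≈ 1.3917e+5 + 20.298*I)
B = -169792/3 (B = -379*((393 + (-160 + 90)) + 125)/3 = -379*((393 - 70) + 125)/3 = -379*(323 + 125)/3 = -379*448/3 = -1/3*169792 = -169792/3 ≈ -56597.)
sqrt(X + B) = sqrt((139171 + 2*I*sqrt(103)) - 169792/3) = sqrt(247721/3 + 2*I*sqrt(103))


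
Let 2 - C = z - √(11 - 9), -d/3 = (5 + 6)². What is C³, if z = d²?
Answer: (-131767 + √2)³ ≈ -2.2877e+15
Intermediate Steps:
d = -363 (d = -3*(5 + 6)² = -3*11² = -3*121 = -363)
z = 131769 (z = (-363)² = 131769)
C = -131767 + √2 (C = 2 - (131769 - √(11 - 9)) = 2 - (131769 - √2) = 2 + (-131769 + √2) = -131767 + √2 ≈ -1.3177e+5)
C³ = (-131767 + √2)³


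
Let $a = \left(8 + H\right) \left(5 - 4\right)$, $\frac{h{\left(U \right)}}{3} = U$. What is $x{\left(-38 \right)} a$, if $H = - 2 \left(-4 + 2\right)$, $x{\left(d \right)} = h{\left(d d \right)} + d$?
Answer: $51528$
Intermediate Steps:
$h{\left(U \right)} = 3 U$
$x{\left(d \right)} = d + 3 d^{2}$ ($x{\left(d \right)} = 3 d d + d = 3 d^{2} + d = d + 3 d^{2}$)
$H = 4$ ($H = \left(-2\right) \left(-2\right) = 4$)
$a = 12$ ($a = \left(8 + 4\right) \left(5 - 4\right) = 12 \cdot 1 = 12$)
$x{\left(-38 \right)} a = - 38 \left(1 + 3 \left(-38\right)\right) 12 = - 38 \left(1 - 114\right) 12 = \left(-38\right) \left(-113\right) 12 = 4294 \cdot 12 = 51528$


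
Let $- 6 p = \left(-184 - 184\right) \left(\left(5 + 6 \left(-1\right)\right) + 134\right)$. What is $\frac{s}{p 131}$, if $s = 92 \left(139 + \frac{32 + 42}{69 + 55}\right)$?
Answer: $\frac{25965}{2160452} \approx 0.012018$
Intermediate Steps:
$p = \frac{24472}{3}$ ($p = - \frac{\left(-184 - 184\right) \left(\left(5 + 6 \left(-1\right)\right) + 134\right)}{6} = - \frac{\left(-368\right) \left(\left(5 - 6\right) + 134\right)}{6} = - \frac{\left(-368\right) \left(-1 + 134\right)}{6} = - \frac{\left(-368\right) 133}{6} = \left(- \frac{1}{6}\right) \left(-48944\right) = \frac{24472}{3} \approx 8157.3$)
$s = \frac{398130}{31}$ ($s = 92 \left(139 + \frac{74}{124}\right) = 92 \left(139 + 74 \cdot \frac{1}{124}\right) = 92 \left(139 + \frac{37}{62}\right) = 92 \cdot \frac{8655}{62} = \frac{398130}{31} \approx 12843.0$)
$\frac{s}{p 131} = \frac{398130}{31 \cdot \frac{24472}{3} \cdot 131} = \frac{398130}{31 \cdot \frac{3205832}{3}} = \frac{398130}{31} \cdot \frac{3}{3205832} = \frac{25965}{2160452}$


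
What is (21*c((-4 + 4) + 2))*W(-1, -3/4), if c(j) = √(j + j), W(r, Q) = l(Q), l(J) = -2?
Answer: -84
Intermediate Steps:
W(r, Q) = -2
c(j) = √2*√j (c(j) = √(2*j) = √2*√j)
(21*c((-4 + 4) + 2))*W(-1, -3/4) = (21*(√2*√((-4 + 4) + 2)))*(-2) = (21*(√2*√(0 + 2)))*(-2) = (21*(√2*√2))*(-2) = (21*2)*(-2) = 42*(-2) = -84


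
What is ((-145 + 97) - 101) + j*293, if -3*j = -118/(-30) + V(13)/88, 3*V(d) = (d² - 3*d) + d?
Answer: -70327/120 ≈ -586.06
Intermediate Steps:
V(d) = -2*d/3 + d²/3 (V(d) = ((d² - 3*d) + d)/3 = (d² - 2*d)/3 = -2*d/3 + d²/3)
j = -179/120 (j = -(-118/(-30) + ((⅓)*13*(-2 + 13))/88)/3 = -(-118*(-1/30) + ((⅓)*13*11)*(1/88))/3 = -(59/15 + (143/3)*(1/88))/3 = -(59/15 + 13/24)/3 = -⅓*179/40 = -179/120 ≈ -1.4917)
((-145 + 97) - 101) + j*293 = ((-145 + 97) - 101) - 179/120*293 = (-48 - 101) - 52447/120 = -149 - 52447/120 = -70327/120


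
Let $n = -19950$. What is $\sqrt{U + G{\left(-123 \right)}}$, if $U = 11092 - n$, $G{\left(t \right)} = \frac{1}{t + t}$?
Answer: $\frac{\sqrt{1878537426}}{246} \approx 176.19$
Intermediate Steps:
$G{\left(t \right)} = \frac{1}{2 t}$
$U = 31042$ ($U = 11092 - -19950 = 11092 + 19950 = 31042$)
$\sqrt{U + G{\left(-123 \right)}} = \sqrt{31042 + \frac{1}{2 \left(-123\right)}} = \sqrt{31042 + \frac{1}{2} \left(- \frac{1}{123}\right)} = \sqrt{31042 - \frac{1}{246}} = \sqrt{\frac{7636331}{246}} = \frac{\sqrt{1878537426}}{246}$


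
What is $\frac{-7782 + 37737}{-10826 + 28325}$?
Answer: $\frac{9985}{5833} \approx 1.7118$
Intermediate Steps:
$\frac{-7782 + 37737}{-10826 + 28325} = \frac{29955}{17499} = 29955 \cdot \frac{1}{17499} = \frac{9985}{5833}$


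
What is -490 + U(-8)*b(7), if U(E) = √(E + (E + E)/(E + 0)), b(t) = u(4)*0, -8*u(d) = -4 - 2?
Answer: -490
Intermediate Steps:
u(d) = ¾ (u(d) = -(-4 - 2)/8 = -⅛*(-6) = ¾)
b(t) = 0 (b(t) = (¾)*0 = 0)
U(E) = √(2 + E) (U(E) = √(E + (2*E)/E) = √(E + 2) = √(2 + E))
-490 + U(-8)*b(7) = -490 + √(2 - 8)*0 = -490 + √(-6)*0 = -490 + (I*√6)*0 = -490 + 0 = -490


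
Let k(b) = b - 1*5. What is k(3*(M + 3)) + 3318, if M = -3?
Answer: 3313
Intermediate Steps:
k(b) = -5 + b (k(b) = b - 5 = -5 + b)
k(3*(M + 3)) + 3318 = (-5 + 3*(-3 + 3)) + 3318 = (-5 + 3*0) + 3318 = (-5 + 0) + 3318 = -5 + 3318 = 3313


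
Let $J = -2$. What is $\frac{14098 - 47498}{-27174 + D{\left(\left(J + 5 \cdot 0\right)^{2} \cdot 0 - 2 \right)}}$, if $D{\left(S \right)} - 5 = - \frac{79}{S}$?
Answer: $\frac{66800}{54259} \approx 1.2311$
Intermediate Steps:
$D{\left(S \right)} = 5 - \frac{79}{S}$
$\frac{14098 - 47498}{-27174 + D{\left(\left(J + 5 \cdot 0\right)^{2} \cdot 0 - 2 \right)}} = \frac{14098 - 47498}{-27174 - \left(-5 + \frac{79}{\left(-2 + 5 \cdot 0\right)^{2} \cdot 0 - 2}\right)} = - \frac{33400}{-27174 - \left(-5 + \frac{79}{\left(-2 + 0\right)^{2} \cdot 0 - 2}\right)} = - \frac{33400}{-27174 - \left(-5 + \frac{79}{\left(-2\right)^{2} \cdot 0 - 2}\right)} = - \frac{33400}{-27174 - \left(-5 + \frac{79}{4 \cdot 0 - 2}\right)} = - \frac{33400}{-27174 - \left(-5 + \frac{79}{0 - 2}\right)} = - \frac{33400}{-27174 - \left(-5 + \frac{79}{-2}\right)} = - \frac{33400}{-27174 + \left(5 - - \frac{79}{2}\right)} = - \frac{33400}{-27174 + \left(5 + \frac{79}{2}\right)} = - \frac{33400}{-27174 + \frac{89}{2}} = - \frac{33400}{- \frac{54259}{2}} = \left(-33400\right) \left(- \frac{2}{54259}\right) = \frac{66800}{54259}$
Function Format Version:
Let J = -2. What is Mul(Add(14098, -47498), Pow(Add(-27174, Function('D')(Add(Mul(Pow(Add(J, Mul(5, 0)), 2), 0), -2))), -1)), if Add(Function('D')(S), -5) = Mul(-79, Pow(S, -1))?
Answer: Rational(66800, 54259) ≈ 1.2311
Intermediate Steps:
Function('D')(S) = Add(5, Mul(-79, Pow(S, -1)))
Mul(Add(14098, -47498), Pow(Add(-27174, Function('D')(Add(Mul(Pow(Add(J, Mul(5, 0)), 2), 0), -2))), -1)) = Mul(Add(14098, -47498), Pow(Add(-27174, Add(5, Mul(-79, Pow(Add(Mul(Pow(Add(-2, Mul(5, 0)), 2), 0), -2), -1)))), -1)) = Mul(-33400, Pow(Add(-27174, Add(5, Mul(-79, Pow(Add(Mul(Pow(Add(-2, 0), 2), 0), -2), -1)))), -1)) = Mul(-33400, Pow(Add(-27174, Add(5, Mul(-79, Pow(Add(Mul(Pow(-2, 2), 0), -2), -1)))), -1)) = Mul(-33400, Pow(Add(-27174, Add(5, Mul(-79, Pow(Add(Mul(4, 0), -2), -1)))), -1)) = Mul(-33400, Pow(Add(-27174, Add(5, Mul(-79, Pow(Add(0, -2), -1)))), -1)) = Mul(-33400, Pow(Add(-27174, Add(5, Mul(-79, Pow(-2, -1)))), -1)) = Mul(-33400, Pow(Add(-27174, Add(5, Mul(-79, Rational(-1, 2)))), -1)) = Mul(-33400, Pow(Add(-27174, Add(5, Rational(79, 2))), -1)) = Mul(-33400, Pow(Add(-27174, Rational(89, 2)), -1)) = Mul(-33400, Pow(Rational(-54259, 2), -1)) = Mul(-33400, Rational(-2, 54259)) = Rational(66800, 54259)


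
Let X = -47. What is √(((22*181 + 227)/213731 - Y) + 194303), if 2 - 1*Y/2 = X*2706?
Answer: I*√2743824783189686/213731 ≈ 245.08*I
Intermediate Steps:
Y = 254368 (Y = 4 - (-94)*2706 = 4 - 2*(-127182) = 4 + 254364 = 254368)
√(((22*181 + 227)/213731 - Y) + 194303) = √(((22*181 + 227)/213731 - 1*254368) + 194303) = √(((3982 + 227)*(1/213731) - 254368) + 194303) = √((4209*(1/213731) - 254368) + 194303) = √((4209/213731 - 254368) + 194303) = √(-54366322799/213731 + 194303) = √(-12837748306/213731) = I*√2743824783189686/213731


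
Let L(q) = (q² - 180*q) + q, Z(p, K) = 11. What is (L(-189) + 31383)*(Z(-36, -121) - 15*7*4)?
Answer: -41282415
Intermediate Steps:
L(q) = q² - 179*q
(L(-189) + 31383)*(Z(-36, -121) - 15*7*4) = (-189*(-179 - 189) + 31383)*(11 - 15*7*4) = (-189*(-368) + 31383)*(11 - 105*4) = (69552 + 31383)*(11 - 420) = 100935*(-409) = -41282415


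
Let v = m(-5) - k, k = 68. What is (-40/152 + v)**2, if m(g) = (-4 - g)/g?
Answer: 42302016/9025 ≈ 4687.2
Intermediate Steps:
m(g) = (-4 - g)/g
v = -341/5 (v = (-4 - 1*(-5))/(-5) - 1*68 = -(-4 + 5)/5 - 68 = -1/5*1 - 68 = -1/5 - 68 = -341/5 ≈ -68.200)
(-40/152 + v)**2 = (-40/152 - 341/5)**2 = (-40*1/152 - 341/5)**2 = (-5/19 - 341/5)**2 = (-6504/95)**2 = 42302016/9025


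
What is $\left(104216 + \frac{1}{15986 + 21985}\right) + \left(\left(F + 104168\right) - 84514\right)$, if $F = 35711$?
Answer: $\frac{6059450152}{37971} \approx 1.5958 \cdot 10^{5}$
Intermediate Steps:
$\left(104216 + \frac{1}{15986 + 21985}\right) + \left(\left(F + 104168\right) - 84514\right) = \left(104216 + \frac{1}{15986 + 21985}\right) + \left(\left(35711 + 104168\right) - 84514\right) = \left(104216 + \frac{1}{37971}\right) + \left(139879 - 84514\right) = \left(104216 + \frac{1}{37971}\right) + 55365 = \frac{3957185737}{37971} + 55365 = \frac{6059450152}{37971}$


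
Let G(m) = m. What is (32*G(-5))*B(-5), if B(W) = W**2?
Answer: -4000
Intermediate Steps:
(32*G(-5))*B(-5) = (32*(-5))*(-5)**2 = -160*25 = -4000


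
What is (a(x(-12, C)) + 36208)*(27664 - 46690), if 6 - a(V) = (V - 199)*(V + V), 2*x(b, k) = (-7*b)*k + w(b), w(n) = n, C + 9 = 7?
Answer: 300724956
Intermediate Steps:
C = -2 (C = -9 + 7 = -2)
x(b, k) = b/2 - 7*b*k/2 (x(b, k) = ((-7*b)*k + b)/2 = (-7*b*k + b)/2 = (b - 7*b*k)/2 = b/2 - 7*b*k/2)
a(V) = 6 - 2*V*(-199 + V) (a(V) = 6 - (V - 199)*(V + V) = 6 - (-199 + V)*2*V = 6 - 2*V*(-199 + V))
(a(x(-12, C)) + 36208)*(27664 - 46690) = ((6 - 2*36*(1 - 7*(-2))² + 398*((½)*(-12)*(1 - 7*(-2)))) + 36208)*(27664 - 46690) = ((6 - 2*36*(1 + 14)² + 398*((½)*(-12)*(1 + 14))) + 36208)*(-19026) = ((6 - 2*((½)*(-12)*15)² + 398*((½)*(-12)*15)) + 36208)*(-19026) = ((6 - 2*(-90)² + 398*(-90)) + 36208)*(-19026) = ((6 - 2*8100 - 35820) + 36208)*(-19026) = ((6 - 16200 - 35820) + 36208)*(-19026) = (-52014 + 36208)*(-19026) = -15806*(-19026) = 300724956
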